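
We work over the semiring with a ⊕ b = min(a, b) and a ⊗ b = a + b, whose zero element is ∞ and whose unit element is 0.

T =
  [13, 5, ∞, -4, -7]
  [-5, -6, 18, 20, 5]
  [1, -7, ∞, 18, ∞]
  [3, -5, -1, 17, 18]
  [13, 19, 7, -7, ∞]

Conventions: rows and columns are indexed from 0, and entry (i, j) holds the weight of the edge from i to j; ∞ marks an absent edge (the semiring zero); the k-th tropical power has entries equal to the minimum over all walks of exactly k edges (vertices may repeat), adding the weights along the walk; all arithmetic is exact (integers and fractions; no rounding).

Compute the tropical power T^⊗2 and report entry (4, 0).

T^⊗2:
  [-1, -9, -5, -14, 6]
  [-11, -12, 12, -9, -12]
  [-12, -13, 11, -3, -6]
  [-10, -11, 13, -1, -4]
  [-4, -12, -8, 9, 6]
Key observation: the optimum is the walk 4->3->0, with weight (-7) + 3 = -4.
Optimal value attained by: walk 4->3->0.
Answer: (T^⊗2)[4][0] = -4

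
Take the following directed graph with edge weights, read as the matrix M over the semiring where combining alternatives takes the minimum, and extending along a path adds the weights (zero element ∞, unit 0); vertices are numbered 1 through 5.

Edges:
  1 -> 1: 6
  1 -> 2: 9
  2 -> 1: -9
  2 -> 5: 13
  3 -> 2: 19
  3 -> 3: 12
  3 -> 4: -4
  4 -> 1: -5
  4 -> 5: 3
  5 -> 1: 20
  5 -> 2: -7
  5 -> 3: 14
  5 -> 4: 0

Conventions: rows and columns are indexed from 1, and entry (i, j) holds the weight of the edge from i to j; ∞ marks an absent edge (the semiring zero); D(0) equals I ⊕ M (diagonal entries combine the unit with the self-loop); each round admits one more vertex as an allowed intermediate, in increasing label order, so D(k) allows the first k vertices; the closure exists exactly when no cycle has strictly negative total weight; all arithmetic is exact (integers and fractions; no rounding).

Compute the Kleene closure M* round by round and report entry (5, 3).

D(0):
  [0, 9, ∞, ∞, ∞]
  [-9, 0, ∞, ∞, 13]
  [∞, 19, 0, -4, ∞]
  [-5, ∞, ∞, 0, 3]
  [20, -7, 14, 0, 0]
D(1):
  [0, 9, ∞, ∞, ∞]
  [-9, 0, ∞, ∞, 13]
  [∞, 19, 0, -4, ∞]
  [-5, 4, ∞, 0, 3]
  [20, -7, 14, 0, 0]
D(2):
  [0, 9, ∞, ∞, 22]
  [-9, 0, ∞, ∞, 13]
  [10, 19, 0, -4, 32]
  [-5, 4, ∞, 0, 3]
  [-16, -7, 14, 0, 0]
D(3):
  [0, 9, ∞, ∞, 22]
  [-9, 0, ∞, ∞, 13]
  [10, 19, 0, -4, 32]
  [-5, 4, ∞, 0, 3]
  [-16, -7, 14, 0, 0]
D(4):
  [0, 9, ∞, ∞, 22]
  [-9, 0, ∞, ∞, 13]
  [-9, 0, 0, -4, -1]
  [-5, 4, ∞, 0, 3]
  [-16, -7, 14, 0, 0]
D(5):
  [0, 9, 36, 22, 22]
  [-9, 0, 27, 13, 13]
  [-17, -8, 0, -4, -1]
  [-13, -4, 17, 0, 3]
  [-16, -7, 14, 0, 0]
Answer: M*[5][3] = 14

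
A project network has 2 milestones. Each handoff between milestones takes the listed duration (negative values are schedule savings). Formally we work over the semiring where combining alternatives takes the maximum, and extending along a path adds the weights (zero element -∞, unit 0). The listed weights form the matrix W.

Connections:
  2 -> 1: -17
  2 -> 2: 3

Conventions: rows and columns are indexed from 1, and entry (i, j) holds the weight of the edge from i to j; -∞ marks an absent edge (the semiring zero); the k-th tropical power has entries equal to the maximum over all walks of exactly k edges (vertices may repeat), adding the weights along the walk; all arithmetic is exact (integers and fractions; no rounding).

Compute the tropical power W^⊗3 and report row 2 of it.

W^⊗2:
  [-∞, -∞]
  [-14, 6]
W^⊗3:
  [-∞, -∞]
  [-11, 9]
Answer: row 2 of W^⊗3 = [-11, 9]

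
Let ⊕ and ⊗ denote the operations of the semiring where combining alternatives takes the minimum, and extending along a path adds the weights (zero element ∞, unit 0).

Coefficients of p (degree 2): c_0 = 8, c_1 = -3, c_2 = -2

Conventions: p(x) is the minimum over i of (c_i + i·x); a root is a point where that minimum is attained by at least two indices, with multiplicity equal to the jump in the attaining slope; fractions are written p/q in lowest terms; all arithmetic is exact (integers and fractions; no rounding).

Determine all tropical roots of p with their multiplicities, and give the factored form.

hull edge (i=0, c=8) to (i=1, c=-3): slope -11, span 1
hull edge (i=1, c=-3) to (i=2, c=-2): slope 1, span 1
Factored form: p(x) = -2 ⊗ (x ⊕ (-1)) ⊗ (x ⊕ 11)
Answer: roots = -1 (mult 1), 11 (mult 1)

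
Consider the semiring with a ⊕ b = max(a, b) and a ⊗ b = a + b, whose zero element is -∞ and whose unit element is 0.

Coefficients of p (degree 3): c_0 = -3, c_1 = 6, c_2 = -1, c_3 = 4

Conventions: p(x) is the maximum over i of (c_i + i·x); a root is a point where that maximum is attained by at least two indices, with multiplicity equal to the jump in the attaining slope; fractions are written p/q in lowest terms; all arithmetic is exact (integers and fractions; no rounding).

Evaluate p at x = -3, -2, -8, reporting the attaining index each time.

p(-3) = max(-3+0·(-3)=-3, 6+1·(-3)=3, -1+2·(-3)=-7, 4+3·(-3)=-5) = 3 (attained by i=1)
p(-2) = max(-3+0·(-2)=-3, 6+1·(-2)=4, -1+2·(-2)=-5, 4+3·(-2)=-2) = 4 (attained by i=1)
p(-8) = max(-3+0·(-8)=-3, 6+1·(-8)=-2, -1+2·(-8)=-17, 4+3·(-8)=-20) = -2 (attained by i=1)
Answer: p(-3) = 3; p(-2) = 4; p(-8) = -2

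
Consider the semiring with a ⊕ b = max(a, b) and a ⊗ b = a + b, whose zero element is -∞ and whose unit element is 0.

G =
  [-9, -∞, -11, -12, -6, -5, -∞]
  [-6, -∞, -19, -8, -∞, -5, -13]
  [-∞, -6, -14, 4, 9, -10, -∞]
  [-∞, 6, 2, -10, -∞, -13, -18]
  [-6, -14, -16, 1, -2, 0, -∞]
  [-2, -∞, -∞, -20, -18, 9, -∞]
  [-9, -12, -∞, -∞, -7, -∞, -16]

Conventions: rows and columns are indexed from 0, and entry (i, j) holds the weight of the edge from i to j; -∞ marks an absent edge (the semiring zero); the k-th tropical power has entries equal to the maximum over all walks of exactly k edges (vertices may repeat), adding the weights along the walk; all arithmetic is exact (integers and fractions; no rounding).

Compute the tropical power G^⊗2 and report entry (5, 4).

G^⊗2:
  [-7, -6, -10, -5, -2, 4, -30]
  [-7, -2, -6, -15, -10, 4, -26]
  [3, 10, 6, 10, 7, 9, -14]
  [0, -4, -8, 6, 11, 1, -7]
  [-2, 7, 3, -1, -4, 9, -17]
  [7, -14, -13, -11, -8, 18, -38]
  [-13, -21, -20, -6, -9, -7, -25]
Key observation: the optimum is the walk 5->0->4, with weight (-2) + (-6) = -8.
Optimal value attained by: walk 5->0->4.
Answer: (G^⊗2)[5][4] = -8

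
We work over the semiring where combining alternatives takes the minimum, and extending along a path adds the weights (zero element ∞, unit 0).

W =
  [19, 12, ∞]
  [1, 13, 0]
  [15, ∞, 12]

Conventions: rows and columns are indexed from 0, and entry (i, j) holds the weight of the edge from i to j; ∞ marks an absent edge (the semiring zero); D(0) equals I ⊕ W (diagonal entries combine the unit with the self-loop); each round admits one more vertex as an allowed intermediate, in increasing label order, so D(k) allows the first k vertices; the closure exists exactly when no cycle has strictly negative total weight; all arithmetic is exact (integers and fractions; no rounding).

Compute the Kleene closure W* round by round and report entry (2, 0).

D(0):
  [0, 12, ∞]
  [1, 0, 0]
  [15, ∞, 0]
D(1):
  [0, 12, ∞]
  [1, 0, 0]
  [15, 27, 0]
D(2):
  [0, 12, 12]
  [1, 0, 0]
  [15, 27, 0]
D(3):
  [0, 12, 12]
  [1, 0, 0]
  [15, 27, 0]
Answer: W*[2][0] = 15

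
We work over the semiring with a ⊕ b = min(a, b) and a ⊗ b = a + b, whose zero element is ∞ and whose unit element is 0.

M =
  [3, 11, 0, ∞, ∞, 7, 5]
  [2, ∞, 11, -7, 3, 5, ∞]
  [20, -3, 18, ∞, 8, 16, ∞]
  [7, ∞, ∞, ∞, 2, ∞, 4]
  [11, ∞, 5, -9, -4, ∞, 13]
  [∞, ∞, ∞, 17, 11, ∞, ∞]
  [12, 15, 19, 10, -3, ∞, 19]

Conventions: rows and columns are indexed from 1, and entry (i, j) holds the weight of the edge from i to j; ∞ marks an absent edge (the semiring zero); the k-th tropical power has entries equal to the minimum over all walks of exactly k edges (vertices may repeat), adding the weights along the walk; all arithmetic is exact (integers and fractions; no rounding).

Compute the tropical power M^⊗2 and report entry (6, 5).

M^⊗2:
  [6, -3, 3, 4, 2, 10, 8]
  [0, 8, 2, -6, -5, 9, -3]
  [-1, 15, 8, -10, 0, 2, 21]
  [10, 18, 7, -7, -2, 14, 12]
  [-2, 2, 1, -13, -8, 18, -5]
  [22, ∞, 16, 2, 7, ∞, 21]
  [8, 16, 2, -12, -7, 19, 10]
Key observation: the optimum is the walk 6->5->5, with weight 11 + (-4) = 7.
Optimal value attained by: walk 6->5->5.
Answer: (M^⊗2)[6][5] = 7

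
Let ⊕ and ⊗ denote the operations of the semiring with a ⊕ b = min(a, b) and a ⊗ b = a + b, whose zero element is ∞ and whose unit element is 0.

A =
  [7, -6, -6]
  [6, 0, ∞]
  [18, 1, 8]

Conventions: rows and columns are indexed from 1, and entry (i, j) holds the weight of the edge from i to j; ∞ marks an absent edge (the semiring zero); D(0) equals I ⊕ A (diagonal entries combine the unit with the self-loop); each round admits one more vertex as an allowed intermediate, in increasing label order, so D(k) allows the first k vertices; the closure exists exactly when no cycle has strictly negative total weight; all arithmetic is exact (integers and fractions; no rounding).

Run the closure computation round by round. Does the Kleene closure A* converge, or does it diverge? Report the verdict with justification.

D(0):
  [0, -6, -6]
  [6, 0, ∞]
  [18, 1, 0]
D(1):
  [0, -6, -6]
  [6, 0, 0]
  [18, 1, 0]
D(2):
  [0, -6, -6]
  [6, 0, 0]
  [7, 1, 0]
D(3):
  [0, -6, -6]
  [6, 0, 0]
  [7, 1, 0]
Key observation: every diagonal entry stays at the unit through all rounds, so no improving cycle exists.
Answer: CONVERGES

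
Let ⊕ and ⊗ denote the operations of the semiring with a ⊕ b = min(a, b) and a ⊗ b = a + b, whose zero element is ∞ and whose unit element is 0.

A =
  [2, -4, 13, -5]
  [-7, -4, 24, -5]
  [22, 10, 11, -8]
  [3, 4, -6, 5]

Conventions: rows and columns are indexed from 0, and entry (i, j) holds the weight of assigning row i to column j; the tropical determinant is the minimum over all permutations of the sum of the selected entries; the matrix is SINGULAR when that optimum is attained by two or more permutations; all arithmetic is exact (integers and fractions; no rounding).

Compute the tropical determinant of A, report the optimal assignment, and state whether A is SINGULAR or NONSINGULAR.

σ = (0, 1, 2, 3): 2 + (-4) + 11 + 5 = 14
σ = (0, 1, 3, 2): 2 + (-4) + (-8) + (-6) = -16
σ = (0, 2, 1, 3): 2 + 24 + 10 + 5 = 41
σ = (0, 2, 3, 1): 2 + 24 + (-8) + 4 = 22
σ = (0, 3, 1, 2): 2 + (-5) + 10 + (-6) = 1
σ = (0, 3, 2, 1): 2 + (-5) + 11 + 4 = 12
σ = (1, 0, 2, 3): (-4) + (-7) + 11 + 5 = 5
σ = (1, 0, 3, 2): (-4) + (-7) + (-8) + (-6) = -25
σ = (1, 2, 0, 3): (-4) + 24 + 22 + 5 = 47
σ = (1, 2, 3, 0): (-4) + 24 + (-8) + 3 = 15
σ = (1, 3, 0, 2): (-4) + (-5) + 22 + (-6) = 7
σ = (1, 3, 2, 0): (-4) + (-5) + 11 + 3 = 5
σ = (2, 0, 1, 3): 13 + (-7) + 10 + 5 = 21
σ = (2, 0, 3, 1): 13 + (-7) + (-8) + 4 = 2
σ = (2, 1, 0, 3): 13 + (-4) + 22 + 5 = 36
σ = (2, 1, 3, 0): 13 + (-4) + (-8) + 3 = 4
σ = (2, 3, 0, 1): 13 + (-5) + 22 + 4 = 34
σ = (2, 3, 1, 0): 13 + (-5) + 10 + 3 = 21
σ = (3, 0, 1, 2): (-5) + (-7) + 10 + (-6) = -8
σ = (3, 0, 2, 1): (-5) + (-7) + 11 + 4 = 3
σ = (3, 1, 0, 2): (-5) + (-4) + 22 + (-6) = 7
σ = (3, 1, 2, 0): (-5) + (-4) + 11 + 3 = 5
σ = (3, 2, 0, 1): (-5) + 24 + 22 + 4 = 45
σ = (3, 2, 1, 0): (-5) + 24 + 10 + 3 = 32
Optimal value attained by: σ = (1, 0, 3, 2).
Answer: det⊕(A) = -25; verdict: NONSINGULAR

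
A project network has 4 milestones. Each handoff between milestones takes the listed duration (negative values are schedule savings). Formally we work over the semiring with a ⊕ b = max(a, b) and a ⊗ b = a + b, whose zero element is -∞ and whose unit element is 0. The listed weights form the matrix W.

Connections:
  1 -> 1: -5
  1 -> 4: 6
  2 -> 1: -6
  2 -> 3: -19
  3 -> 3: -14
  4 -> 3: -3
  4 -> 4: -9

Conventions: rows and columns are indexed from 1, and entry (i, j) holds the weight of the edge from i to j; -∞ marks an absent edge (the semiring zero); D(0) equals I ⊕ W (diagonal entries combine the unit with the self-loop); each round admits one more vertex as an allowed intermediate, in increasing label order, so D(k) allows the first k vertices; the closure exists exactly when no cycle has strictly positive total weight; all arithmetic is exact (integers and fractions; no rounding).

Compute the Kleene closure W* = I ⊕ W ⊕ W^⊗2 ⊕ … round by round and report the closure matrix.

D(0):
  [0, -∞, -∞, 6]
  [-6, 0, -19, -∞]
  [-∞, -∞, 0, -∞]
  [-∞, -∞, -3, 0]
D(1):
  [0, -∞, -∞, 6]
  [-6, 0, -19, 0]
  [-∞, -∞, 0, -∞]
  [-∞, -∞, -3, 0]
D(2):
  [0, -∞, -∞, 6]
  [-6, 0, -19, 0]
  [-∞, -∞, 0, -∞]
  [-∞, -∞, -3, 0]
D(3):
  [0, -∞, -∞, 6]
  [-6, 0, -19, 0]
  [-∞, -∞, 0, -∞]
  [-∞, -∞, -3, 0]
D(4):
  [0, -∞, 3, 6]
  [-6, 0, -3, 0]
  [-∞, -∞, 0, -∞]
  [-∞, -∞, -3, 0]
Answer: W* = [[0, -∞, 3, 6], [-6, 0, -3, 0], [-∞, -∞, 0, -∞], [-∞, -∞, -3, 0]]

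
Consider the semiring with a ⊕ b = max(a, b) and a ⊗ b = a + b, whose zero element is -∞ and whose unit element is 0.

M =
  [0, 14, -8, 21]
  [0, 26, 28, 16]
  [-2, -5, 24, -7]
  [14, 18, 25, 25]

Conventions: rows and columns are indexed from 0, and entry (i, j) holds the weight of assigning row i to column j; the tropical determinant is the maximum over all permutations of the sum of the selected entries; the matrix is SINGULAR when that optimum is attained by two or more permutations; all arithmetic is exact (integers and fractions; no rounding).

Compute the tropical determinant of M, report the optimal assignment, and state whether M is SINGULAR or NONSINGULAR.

σ = (0, 1, 2, 3): 0 + 26 + 24 + 25 = 75
σ = (0, 1, 3, 2): 0 + 26 + (-7) + 25 = 44
σ = (0, 2, 1, 3): 0 + 28 + (-5) + 25 = 48
σ = (0, 2, 3, 1): 0 + 28 + (-7) + 18 = 39
σ = (0, 3, 1, 2): 0 + 16 + (-5) + 25 = 36
σ = (0, 3, 2, 1): 0 + 16 + 24 + 18 = 58
σ = (1, 0, 2, 3): 14 + 0 + 24 + 25 = 63
σ = (1, 0, 3, 2): 14 + 0 + (-7) + 25 = 32
σ = (1, 2, 0, 3): 14 + 28 + (-2) + 25 = 65
σ = (1, 2, 3, 0): 14 + 28 + (-7) + 14 = 49
σ = (1, 3, 0, 2): 14 + 16 + (-2) + 25 = 53
σ = (1, 3, 2, 0): 14 + 16 + 24 + 14 = 68
σ = (2, 0, 1, 3): (-8) + 0 + (-5) + 25 = 12
σ = (2, 0, 3, 1): (-8) + 0 + (-7) + 18 = 3
σ = (2, 1, 0, 3): (-8) + 26 + (-2) + 25 = 41
σ = (2, 1, 3, 0): (-8) + 26 + (-7) + 14 = 25
σ = (2, 3, 0, 1): (-8) + 16 + (-2) + 18 = 24
σ = (2, 3, 1, 0): (-8) + 16 + (-5) + 14 = 17
σ = (3, 0, 1, 2): 21 + 0 + (-5) + 25 = 41
σ = (3, 0, 2, 1): 21 + 0 + 24 + 18 = 63
σ = (3, 1, 0, 2): 21 + 26 + (-2) + 25 = 70
σ = (3, 1, 2, 0): 21 + 26 + 24 + 14 = 85
σ = (3, 2, 0, 1): 21 + 28 + (-2) + 18 = 65
σ = (3, 2, 1, 0): 21 + 28 + (-5) + 14 = 58
Optimal value attained by: σ = (3, 1, 2, 0).
Answer: det⊕(M) = 85; verdict: NONSINGULAR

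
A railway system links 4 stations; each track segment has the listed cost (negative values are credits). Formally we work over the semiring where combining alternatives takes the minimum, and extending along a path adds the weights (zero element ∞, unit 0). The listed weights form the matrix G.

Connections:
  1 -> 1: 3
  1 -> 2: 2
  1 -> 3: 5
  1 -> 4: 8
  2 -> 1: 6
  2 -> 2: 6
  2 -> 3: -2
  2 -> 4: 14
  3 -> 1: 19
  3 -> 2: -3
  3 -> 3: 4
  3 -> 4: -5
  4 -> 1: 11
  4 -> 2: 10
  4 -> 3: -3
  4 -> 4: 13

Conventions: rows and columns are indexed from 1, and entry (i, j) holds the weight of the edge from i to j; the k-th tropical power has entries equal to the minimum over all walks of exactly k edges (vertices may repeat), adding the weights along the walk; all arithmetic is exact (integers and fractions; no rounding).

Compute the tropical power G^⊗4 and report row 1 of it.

G^⊗2:
  [6, 2, 0, 0]
  [9, -5, 2, -7]
  [3, 1, -8, -1]
  [14, -6, 1, -8]
G^⊗3:
  [8, -3, -3, -5]
  [1, -1, -10, -3]
  [6, -11, -4, -13]
  [0, -2, -11, -4]
G^⊗4:
  [3, -6, -8, -8]
  [4, -13, -6, -15]
  [-5, -7, -16, -9]
  [3, -14, -7, -16]
Answer: row 1 of G^⊗4 = [3, -6, -8, -8]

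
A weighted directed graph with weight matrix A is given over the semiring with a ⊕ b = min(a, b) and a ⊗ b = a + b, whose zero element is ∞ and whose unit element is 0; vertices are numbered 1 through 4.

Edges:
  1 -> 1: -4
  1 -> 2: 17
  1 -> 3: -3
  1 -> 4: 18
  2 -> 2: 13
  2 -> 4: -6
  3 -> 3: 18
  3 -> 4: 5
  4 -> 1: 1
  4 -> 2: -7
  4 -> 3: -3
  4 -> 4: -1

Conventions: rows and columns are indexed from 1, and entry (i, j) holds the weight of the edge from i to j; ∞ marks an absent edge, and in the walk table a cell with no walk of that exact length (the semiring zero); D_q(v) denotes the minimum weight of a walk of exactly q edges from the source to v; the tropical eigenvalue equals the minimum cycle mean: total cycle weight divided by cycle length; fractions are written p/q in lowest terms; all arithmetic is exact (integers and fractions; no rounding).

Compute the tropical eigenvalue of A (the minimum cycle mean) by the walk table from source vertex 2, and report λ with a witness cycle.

q=0: [∞, 0, ∞, ∞]
q=1: [∞, 13, ∞, -6]
q=2: [-5, -13, -9, -7]
q=3: [-9, -14, -10, -19]
q=4: [-18, -26, -22, -20]
Optimal cycle mean attained by: cycle 2->4->2, total (-6) + (-7), length 2.
Answer: λ = -13/2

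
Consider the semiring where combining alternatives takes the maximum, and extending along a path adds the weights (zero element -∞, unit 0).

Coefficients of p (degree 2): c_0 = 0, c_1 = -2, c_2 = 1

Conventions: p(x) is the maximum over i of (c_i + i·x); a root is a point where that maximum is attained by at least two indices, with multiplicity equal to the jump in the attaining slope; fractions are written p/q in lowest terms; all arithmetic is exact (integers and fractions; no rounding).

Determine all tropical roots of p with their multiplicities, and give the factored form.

hull edge (i=0, c=0) to (i=2, c=1): slope 1/2, span 2
Factored form: p(x) = 1 ⊗ (x ⊕ (-1/2)) ⊗ (x ⊕ (-1/2))
Answer: roots = -1/2 (mult 2)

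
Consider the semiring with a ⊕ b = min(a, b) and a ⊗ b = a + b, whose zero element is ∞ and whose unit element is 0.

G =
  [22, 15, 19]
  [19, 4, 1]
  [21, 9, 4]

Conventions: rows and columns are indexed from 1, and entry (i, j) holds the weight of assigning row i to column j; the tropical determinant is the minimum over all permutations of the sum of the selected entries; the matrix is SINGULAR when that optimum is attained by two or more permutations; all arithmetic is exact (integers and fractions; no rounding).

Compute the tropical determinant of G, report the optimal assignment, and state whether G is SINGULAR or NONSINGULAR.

σ = (1, 2, 3): 22 + 4 + 4 = 30
σ = (1, 3, 2): 22 + 1 + 9 = 32
σ = (2, 1, 3): 15 + 19 + 4 = 38
σ = (2, 3, 1): 15 + 1 + 21 = 37
σ = (3, 1, 2): 19 + 19 + 9 = 47
σ = (3, 2, 1): 19 + 4 + 21 = 44
Optimal value attained by: σ = (1, 2, 3).
Answer: det⊕(G) = 30; verdict: NONSINGULAR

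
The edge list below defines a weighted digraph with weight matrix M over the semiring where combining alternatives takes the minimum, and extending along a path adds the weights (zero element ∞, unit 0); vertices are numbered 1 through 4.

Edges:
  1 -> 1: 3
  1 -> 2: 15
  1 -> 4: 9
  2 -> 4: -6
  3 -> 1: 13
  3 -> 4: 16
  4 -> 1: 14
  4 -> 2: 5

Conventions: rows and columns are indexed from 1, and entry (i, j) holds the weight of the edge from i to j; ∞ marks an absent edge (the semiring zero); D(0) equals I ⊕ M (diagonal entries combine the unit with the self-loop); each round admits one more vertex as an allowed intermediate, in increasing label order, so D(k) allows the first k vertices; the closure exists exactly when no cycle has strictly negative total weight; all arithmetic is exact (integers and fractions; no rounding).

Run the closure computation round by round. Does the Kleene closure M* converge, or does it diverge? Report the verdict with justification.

D(0):
  [0, 15, ∞, 9]
  [∞, 0, ∞, -6]
  [13, ∞, 0, 16]
  [14, 5, ∞, 0]
D(1):
  [0, 15, ∞, 9]
  [∞, 0, ∞, -6]
  [13, 28, 0, 16]
  [14, 5, ∞, 0]
Detection: at round 2, diagonal entry (4, 4) turns strictly negative.
Key observation: the cycle 4->2->4 has total weight 5 + (-6), which is strictly negative.
Answer: DIVERGES — negative cycle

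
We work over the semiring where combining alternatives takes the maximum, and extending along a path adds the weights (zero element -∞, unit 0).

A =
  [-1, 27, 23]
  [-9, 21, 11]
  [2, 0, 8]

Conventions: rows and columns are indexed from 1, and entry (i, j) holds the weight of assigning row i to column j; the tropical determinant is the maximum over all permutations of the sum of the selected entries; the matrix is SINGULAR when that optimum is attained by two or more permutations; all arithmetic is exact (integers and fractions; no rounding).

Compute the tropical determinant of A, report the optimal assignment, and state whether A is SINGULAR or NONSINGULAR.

σ = (1, 2, 3): (-1) + 21 + 8 = 28
σ = (1, 3, 2): (-1) + 11 + 0 = 10
σ = (2, 1, 3): 27 + (-9) + 8 = 26
σ = (2, 3, 1): 27 + 11 + 2 = 40
σ = (3, 1, 2): 23 + (-9) + 0 = 14
σ = (3, 2, 1): 23 + 21 + 2 = 46
Optimal value attained by: σ = (3, 2, 1).
Answer: det⊕(A) = 46; verdict: NONSINGULAR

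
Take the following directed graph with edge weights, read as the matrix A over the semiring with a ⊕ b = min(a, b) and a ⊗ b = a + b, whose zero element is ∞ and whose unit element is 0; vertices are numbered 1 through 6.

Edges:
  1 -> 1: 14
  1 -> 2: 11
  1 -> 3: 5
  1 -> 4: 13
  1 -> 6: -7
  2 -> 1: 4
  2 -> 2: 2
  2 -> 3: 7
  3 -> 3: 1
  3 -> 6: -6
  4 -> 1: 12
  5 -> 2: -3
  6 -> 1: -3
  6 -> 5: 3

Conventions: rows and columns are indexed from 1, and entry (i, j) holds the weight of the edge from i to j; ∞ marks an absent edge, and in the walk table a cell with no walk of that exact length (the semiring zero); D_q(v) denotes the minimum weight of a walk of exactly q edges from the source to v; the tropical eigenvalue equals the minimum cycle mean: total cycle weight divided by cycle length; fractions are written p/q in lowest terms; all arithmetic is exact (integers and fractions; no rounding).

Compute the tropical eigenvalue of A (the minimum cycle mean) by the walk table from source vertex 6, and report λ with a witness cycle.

q=0: [∞, ∞, ∞, ∞, ∞, 0]
q=1: [-3, ∞, ∞, ∞, 3, ∞]
q=2: [11, 0, 2, 10, ∞, -10]
q=3: [-13, 2, 3, 24, -7, -4]
q=4: [-7, -10, -8, 0, -1, -20]
q=5: [-23, -8, -7, 6, -17, -14]
q=6: [-17, -20, -18, -10, -11, -30]
Optimal cycle mean attained by: cycle 1->6->1, total (-7) + (-3), length 2.
Answer: λ = -5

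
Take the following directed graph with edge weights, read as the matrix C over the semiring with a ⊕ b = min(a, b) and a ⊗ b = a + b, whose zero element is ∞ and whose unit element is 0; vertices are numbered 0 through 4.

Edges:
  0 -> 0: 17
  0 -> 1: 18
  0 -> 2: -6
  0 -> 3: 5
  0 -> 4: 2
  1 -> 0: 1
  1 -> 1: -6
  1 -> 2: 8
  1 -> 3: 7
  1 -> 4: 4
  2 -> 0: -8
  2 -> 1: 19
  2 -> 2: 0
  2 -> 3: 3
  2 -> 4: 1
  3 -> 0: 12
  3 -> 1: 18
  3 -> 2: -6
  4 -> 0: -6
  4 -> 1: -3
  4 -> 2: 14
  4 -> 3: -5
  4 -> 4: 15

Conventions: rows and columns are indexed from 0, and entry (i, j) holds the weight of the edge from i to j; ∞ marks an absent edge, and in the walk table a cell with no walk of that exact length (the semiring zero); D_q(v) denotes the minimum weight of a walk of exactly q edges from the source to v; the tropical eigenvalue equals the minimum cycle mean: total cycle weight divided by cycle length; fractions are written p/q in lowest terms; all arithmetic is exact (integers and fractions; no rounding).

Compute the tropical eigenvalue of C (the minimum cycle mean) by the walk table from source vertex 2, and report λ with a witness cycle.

q=0: [∞, ∞, 0, ∞, ∞]
q=1: [-8, 19, 0, 3, 1]
q=2: [-8, -2, -14, -4, -6]
q=3: [-22, -9, -14, -11, -13]
q=4: [-22, -16, -28, -18, -20]
q=5: [-36, -23, -28, -25, -27]
Optimal cycle mean attained by: cycle 0->2->0, total (-6) + (-8), length 2.
Answer: λ = -7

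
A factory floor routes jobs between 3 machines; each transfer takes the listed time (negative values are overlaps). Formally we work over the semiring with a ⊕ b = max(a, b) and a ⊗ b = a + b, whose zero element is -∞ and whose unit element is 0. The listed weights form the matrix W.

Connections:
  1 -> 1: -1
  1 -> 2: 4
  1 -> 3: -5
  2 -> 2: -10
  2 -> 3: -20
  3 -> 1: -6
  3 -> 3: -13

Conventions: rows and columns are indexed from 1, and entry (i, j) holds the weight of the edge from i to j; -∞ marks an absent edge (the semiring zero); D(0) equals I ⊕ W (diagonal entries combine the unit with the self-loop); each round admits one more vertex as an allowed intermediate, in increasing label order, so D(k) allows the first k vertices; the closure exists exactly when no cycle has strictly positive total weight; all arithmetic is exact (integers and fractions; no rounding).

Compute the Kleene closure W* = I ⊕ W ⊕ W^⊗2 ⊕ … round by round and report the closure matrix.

D(0):
  [0, 4, -5]
  [-∞, 0, -20]
  [-6, -∞, 0]
D(1):
  [0, 4, -5]
  [-∞, 0, -20]
  [-6, -2, 0]
D(2):
  [0, 4, -5]
  [-∞, 0, -20]
  [-6, -2, 0]
D(3):
  [0, 4, -5]
  [-26, 0, -20]
  [-6, -2, 0]
Answer: W* = [[0, 4, -5], [-26, 0, -20], [-6, -2, 0]]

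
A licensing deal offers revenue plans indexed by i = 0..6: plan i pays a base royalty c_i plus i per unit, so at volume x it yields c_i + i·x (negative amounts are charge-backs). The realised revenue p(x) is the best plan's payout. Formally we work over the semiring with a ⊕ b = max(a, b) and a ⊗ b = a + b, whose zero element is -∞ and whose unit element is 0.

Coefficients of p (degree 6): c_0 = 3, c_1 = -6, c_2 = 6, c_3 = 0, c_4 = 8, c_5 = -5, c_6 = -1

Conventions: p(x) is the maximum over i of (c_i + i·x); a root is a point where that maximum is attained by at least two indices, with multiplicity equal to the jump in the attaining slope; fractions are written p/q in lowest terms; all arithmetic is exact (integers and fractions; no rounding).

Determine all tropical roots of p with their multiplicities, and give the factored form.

hull edge (i=0, c=3) to (i=2, c=6): slope 3/2, span 2
hull edge (i=2, c=6) to (i=4, c=8): slope 1, span 2
hull edge (i=4, c=8) to (i=6, c=-1): slope -9/2, span 2
Factored form: p(x) = -1 ⊗ (x ⊕ (-3/2)) ⊗ (x ⊕ (-3/2)) ⊗ (x ⊕ (-1)) ⊗ (x ⊕ (-1)) ⊗ (x ⊕ 9/2) ⊗ (x ⊕ 9/2)
Answer: roots = -3/2 (mult 2), -1 (mult 2), 9/2 (mult 2)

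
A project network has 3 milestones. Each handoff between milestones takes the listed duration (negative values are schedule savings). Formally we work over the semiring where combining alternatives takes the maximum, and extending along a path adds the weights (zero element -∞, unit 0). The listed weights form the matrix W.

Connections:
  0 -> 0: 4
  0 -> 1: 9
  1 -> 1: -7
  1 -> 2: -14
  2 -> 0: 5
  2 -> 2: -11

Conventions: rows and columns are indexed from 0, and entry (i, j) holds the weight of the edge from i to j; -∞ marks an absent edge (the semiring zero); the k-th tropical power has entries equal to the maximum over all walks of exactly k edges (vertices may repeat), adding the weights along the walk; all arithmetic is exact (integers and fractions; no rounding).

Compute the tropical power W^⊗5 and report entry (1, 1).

W^⊗2:
  [8, 13, -5]
  [-9, -14, -21]
  [9, 14, -22]
W^⊗3:
  [12, 17, -1]
  [-5, 0, -28]
  [13, 18, 0]
W^⊗4:
  [16, 21, 3]
  [-1, 4, -14]
  [17, 22, 4]
W^⊗5:
  [20, 25, 7]
  [3, 8, -10]
  [21, 26, 8]
Key observation: the optimum is the walk 1->2->0->0->0->1, with weight (-14) + 5 + 4 + 4 + 9 = 8.
Optimal value attained by: walk 1->2->0->0->0->1.
Answer: (W^⊗5)[1][1] = 8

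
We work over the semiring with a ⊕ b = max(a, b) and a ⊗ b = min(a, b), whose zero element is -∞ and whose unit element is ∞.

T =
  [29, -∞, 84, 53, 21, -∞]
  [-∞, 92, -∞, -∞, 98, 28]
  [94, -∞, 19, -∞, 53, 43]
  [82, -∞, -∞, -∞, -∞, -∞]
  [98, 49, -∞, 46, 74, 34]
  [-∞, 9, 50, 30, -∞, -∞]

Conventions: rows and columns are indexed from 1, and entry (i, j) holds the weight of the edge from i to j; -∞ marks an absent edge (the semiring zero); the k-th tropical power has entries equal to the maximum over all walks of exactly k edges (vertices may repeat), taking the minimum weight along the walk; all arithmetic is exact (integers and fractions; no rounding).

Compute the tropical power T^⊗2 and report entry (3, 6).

T^⊗2:
  [84, 21, 29, 29, 53, 43]
  [98, 92, 28, 46, 92, 34]
  [53, 49, 84, 53, 53, 34]
  [29, -∞, 82, 53, 21, -∞]
  [74, 49, 84, 53, 74, 34]
  [50, 9, 19, -∞, 50, 43]
Key observation: the optimum is the walk 3->5->6, with weight 53 min 34 = 34.
Optimal value attained by: walk 3->5->6.
Answer: (T^⊗2)[3][6] = 34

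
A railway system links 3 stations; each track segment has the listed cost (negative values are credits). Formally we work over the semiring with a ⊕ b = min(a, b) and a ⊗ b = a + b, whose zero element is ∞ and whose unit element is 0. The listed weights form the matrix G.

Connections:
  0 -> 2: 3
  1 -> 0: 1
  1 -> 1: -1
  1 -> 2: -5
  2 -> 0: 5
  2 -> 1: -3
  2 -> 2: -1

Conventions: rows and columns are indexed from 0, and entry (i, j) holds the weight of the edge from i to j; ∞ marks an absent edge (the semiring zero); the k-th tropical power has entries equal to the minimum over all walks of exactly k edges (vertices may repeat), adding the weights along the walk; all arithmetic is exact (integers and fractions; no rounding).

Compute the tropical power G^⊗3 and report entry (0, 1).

G^⊗2:
  [8, 0, 2]
  [0, -8, -6]
  [-2, -4, -8]
G^⊗3:
  [1, -1, -5]
  [-7, -9, -13]
  [-3, -11, -9]
Key observation: the optimum is the walk 0->2->1->1, with weight 3 + (-3) + (-1) = -1.
Optimal value attained by: walk 0->2->1->1.
Answer: (G^⊗3)[0][1] = -1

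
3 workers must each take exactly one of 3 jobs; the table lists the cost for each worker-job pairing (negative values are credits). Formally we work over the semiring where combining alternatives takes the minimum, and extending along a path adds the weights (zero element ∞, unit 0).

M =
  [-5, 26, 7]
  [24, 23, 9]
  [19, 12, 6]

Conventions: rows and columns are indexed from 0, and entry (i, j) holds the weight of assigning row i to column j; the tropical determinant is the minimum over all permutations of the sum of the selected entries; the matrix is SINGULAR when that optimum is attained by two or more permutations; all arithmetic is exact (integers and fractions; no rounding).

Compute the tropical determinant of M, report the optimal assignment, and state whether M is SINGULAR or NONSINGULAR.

σ = (0, 1, 2): (-5) + 23 + 6 = 24
σ = (0, 2, 1): (-5) + 9 + 12 = 16
σ = (1, 0, 2): 26 + 24 + 6 = 56
σ = (1, 2, 0): 26 + 9 + 19 = 54
σ = (2, 0, 1): 7 + 24 + 12 = 43
σ = (2, 1, 0): 7 + 23 + 19 = 49
Optimal value attained by: σ = (0, 2, 1).
Answer: det⊕(M) = 16; verdict: NONSINGULAR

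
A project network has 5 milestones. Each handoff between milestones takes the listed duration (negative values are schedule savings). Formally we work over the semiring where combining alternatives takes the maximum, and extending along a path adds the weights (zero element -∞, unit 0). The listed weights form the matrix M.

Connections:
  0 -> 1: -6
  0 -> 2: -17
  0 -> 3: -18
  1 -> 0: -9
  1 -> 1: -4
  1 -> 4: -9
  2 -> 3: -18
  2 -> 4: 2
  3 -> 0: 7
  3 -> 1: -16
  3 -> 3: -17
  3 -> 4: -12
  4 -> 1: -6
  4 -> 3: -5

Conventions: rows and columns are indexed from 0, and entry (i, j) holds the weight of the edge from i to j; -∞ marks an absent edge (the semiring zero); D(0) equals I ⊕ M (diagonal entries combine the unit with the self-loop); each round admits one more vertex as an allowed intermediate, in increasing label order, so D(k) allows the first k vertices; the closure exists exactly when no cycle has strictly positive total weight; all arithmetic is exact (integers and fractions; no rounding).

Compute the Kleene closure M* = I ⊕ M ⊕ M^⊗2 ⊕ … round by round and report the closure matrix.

D(0):
  [0, -6, -17, -18, -∞]
  [-9, 0, -∞, -∞, -9]
  [-∞, -∞, 0, -18, 2]
  [7, -16, -∞, 0, -12]
  [-∞, -6, -∞, -5, 0]
D(1):
  [0, -6, -17, -18, -∞]
  [-9, 0, -26, -27, -9]
  [-∞, -∞, 0, -18, 2]
  [7, 1, -10, 0, -12]
  [-∞, -6, -∞, -5, 0]
D(2):
  [0, -6, -17, -18, -15]
  [-9, 0, -26, -27, -9]
  [-∞, -∞, 0, -18, 2]
  [7, 1, -10, 0, -8]
  [-15, -6, -32, -5, 0]
D(3):
  [0, -6, -17, -18, -15]
  [-9, 0, -26, -27, -9]
  [-∞, -∞, 0, -18, 2]
  [7, 1, -10, 0, -8]
  [-15, -6, -32, -5, 0]
D(4):
  [0, -6, -17, -18, -15]
  [-9, 0, -26, -27, -9]
  [-11, -17, 0, -18, 2]
  [7, 1, -10, 0, -8]
  [2, -4, -15, -5, 0]
D(5):
  [0, -6, -17, -18, -15]
  [-7, 0, -24, -14, -9]
  [4, -2, 0, -3, 2]
  [7, 1, -10, 0, -8]
  [2, -4, -15, -5, 0]
Answer: M* = [[0, -6, -17, -18, -15], [-7, 0, -24, -14, -9], [4, -2, 0, -3, 2], [7, 1, -10, 0, -8], [2, -4, -15, -5, 0]]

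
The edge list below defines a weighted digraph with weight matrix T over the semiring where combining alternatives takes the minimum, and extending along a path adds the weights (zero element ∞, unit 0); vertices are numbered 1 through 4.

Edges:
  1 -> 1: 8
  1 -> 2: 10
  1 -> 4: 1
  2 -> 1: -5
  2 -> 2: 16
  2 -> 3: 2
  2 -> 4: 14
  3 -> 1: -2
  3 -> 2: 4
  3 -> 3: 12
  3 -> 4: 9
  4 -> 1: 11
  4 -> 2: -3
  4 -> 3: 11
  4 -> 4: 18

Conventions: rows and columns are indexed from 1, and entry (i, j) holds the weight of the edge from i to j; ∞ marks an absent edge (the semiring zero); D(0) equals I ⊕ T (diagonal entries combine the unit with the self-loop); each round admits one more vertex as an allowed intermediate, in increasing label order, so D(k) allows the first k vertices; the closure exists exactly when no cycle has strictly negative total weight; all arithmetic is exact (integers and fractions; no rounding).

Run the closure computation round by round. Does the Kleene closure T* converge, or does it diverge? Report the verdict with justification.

D(0):
  [0, 10, ∞, 1]
  [-5, 0, 2, 14]
  [-2, 4, 0, 9]
  [11, -3, 11, 0]
D(1):
  [0, 10, ∞, 1]
  [-5, 0, 2, -4]
  [-2, 4, 0, -1]
  [11, -3, 11, 0]
Detection: at round 2, diagonal entry (4, 4) turns strictly negative.
Key observation: the cycle 4->2->1->4 has total weight (-3) + (-5) + 1, which is strictly negative.
Answer: DIVERGES — negative cycle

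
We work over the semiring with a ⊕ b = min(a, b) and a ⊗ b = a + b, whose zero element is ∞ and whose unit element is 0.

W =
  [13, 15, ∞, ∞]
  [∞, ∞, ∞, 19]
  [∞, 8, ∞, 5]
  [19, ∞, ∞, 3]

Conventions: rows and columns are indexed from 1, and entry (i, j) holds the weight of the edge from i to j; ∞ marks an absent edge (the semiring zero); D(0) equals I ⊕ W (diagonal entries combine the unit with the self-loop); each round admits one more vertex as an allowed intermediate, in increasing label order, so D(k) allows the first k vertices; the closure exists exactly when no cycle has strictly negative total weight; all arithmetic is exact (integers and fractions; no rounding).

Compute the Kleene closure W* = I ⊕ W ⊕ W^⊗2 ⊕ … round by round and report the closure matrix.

D(0):
  [0, 15, ∞, ∞]
  [∞, 0, ∞, 19]
  [∞, 8, 0, 5]
  [19, ∞, ∞, 0]
D(1):
  [0, 15, ∞, ∞]
  [∞, 0, ∞, 19]
  [∞, 8, 0, 5]
  [19, 34, ∞, 0]
D(2):
  [0, 15, ∞, 34]
  [∞, 0, ∞, 19]
  [∞, 8, 0, 5]
  [19, 34, ∞, 0]
D(3):
  [0, 15, ∞, 34]
  [∞, 0, ∞, 19]
  [∞, 8, 0, 5]
  [19, 34, ∞, 0]
D(4):
  [0, 15, ∞, 34]
  [38, 0, ∞, 19]
  [24, 8, 0, 5]
  [19, 34, ∞, 0]
Answer: W* = [[0, 15, ∞, 34], [38, 0, ∞, 19], [24, 8, 0, 5], [19, 34, ∞, 0]]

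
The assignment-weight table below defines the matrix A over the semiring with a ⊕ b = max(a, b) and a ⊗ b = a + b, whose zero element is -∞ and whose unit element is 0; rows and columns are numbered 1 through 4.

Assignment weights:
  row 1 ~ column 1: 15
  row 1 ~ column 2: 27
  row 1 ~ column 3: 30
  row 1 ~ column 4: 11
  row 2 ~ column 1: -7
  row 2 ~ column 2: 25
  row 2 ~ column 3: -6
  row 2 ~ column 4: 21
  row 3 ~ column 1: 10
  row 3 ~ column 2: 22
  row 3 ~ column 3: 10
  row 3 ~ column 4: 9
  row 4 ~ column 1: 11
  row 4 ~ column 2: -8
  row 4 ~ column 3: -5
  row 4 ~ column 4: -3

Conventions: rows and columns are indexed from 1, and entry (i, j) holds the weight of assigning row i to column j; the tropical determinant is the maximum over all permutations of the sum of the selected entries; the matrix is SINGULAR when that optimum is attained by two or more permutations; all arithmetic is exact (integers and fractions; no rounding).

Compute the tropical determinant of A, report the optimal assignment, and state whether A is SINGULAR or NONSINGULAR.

σ = (1, 2, 3, 4): 15 + 25 + 10 + (-3) = 47
σ = (1, 2, 4, 3): 15 + 25 + 9 + (-5) = 44
σ = (1, 3, 2, 4): 15 + (-6) + 22 + (-3) = 28
σ = (1, 3, 4, 2): 15 + (-6) + 9 + (-8) = 10
σ = (1, 4, 2, 3): 15 + 21 + 22 + (-5) = 53
σ = (1, 4, 3, 2): 15 + 21 + 10 + (-8) = 38
σ = (2, 1, 3, 4): 27 + (-7) + 10 + (-3) = 27
σ = (2, 1, 4, 3): 27 + (-7) + 9 + (-5) = 24
σ = (2, 3, 1, 4): 27 + (-6) + 10 + (-3) = 28
σ = (2, 3, 4, 1): 27 + (-6) + 9 + 11 = 41
σ = (2, 4, 1, 3): 27 + 21 + 10 + (-5) = 53
σ = (2, 4, 3, 1): 27 + 21 + 10 + 11 = 69
σ = (3, 1, 2, 4): 30 + (-7) + 22 + (-3) = 42
σ = (3, 1, 4, 2): 30 + (-7) + 9 + (-8) = 24
σ = (3, 2, 1, 4): 30 + 25 + 10 + (-3) = 62
σ = (3, 2, 4, 1): 30 + 25 + 9 + 11 = 75
σ = (3, 4, 1, 2): 30 + 21 + 10 + (-8) = 53
σ = (3, 4, 2, 1): 30 + 21 + 22 + 11 = 84
σ = (4, 1, 2, 3): 11 + (-7) + 22 + (-5) = 21
σ = (4, 1, 3, 2): 11 + (-7) + 10 + (-8) = 6
σ = (4, 2, 1, 3): 11 + 25 + 10 + (-5) = 41
σ = (4, 2, 3, 1): 11 + 25 + 10 + 11 = 57
σ = (4, 3, 1, 2): 11 + (-6) + 10 + (-8) = 7
σ = (4, 3, 2, 1): 11 + (-6) + 22 + 11 = 38
Optimal value attained by: σ = (3, 4, 2, 1).
Answer: det⊕(A) = 84; verdict: NONSINGULAR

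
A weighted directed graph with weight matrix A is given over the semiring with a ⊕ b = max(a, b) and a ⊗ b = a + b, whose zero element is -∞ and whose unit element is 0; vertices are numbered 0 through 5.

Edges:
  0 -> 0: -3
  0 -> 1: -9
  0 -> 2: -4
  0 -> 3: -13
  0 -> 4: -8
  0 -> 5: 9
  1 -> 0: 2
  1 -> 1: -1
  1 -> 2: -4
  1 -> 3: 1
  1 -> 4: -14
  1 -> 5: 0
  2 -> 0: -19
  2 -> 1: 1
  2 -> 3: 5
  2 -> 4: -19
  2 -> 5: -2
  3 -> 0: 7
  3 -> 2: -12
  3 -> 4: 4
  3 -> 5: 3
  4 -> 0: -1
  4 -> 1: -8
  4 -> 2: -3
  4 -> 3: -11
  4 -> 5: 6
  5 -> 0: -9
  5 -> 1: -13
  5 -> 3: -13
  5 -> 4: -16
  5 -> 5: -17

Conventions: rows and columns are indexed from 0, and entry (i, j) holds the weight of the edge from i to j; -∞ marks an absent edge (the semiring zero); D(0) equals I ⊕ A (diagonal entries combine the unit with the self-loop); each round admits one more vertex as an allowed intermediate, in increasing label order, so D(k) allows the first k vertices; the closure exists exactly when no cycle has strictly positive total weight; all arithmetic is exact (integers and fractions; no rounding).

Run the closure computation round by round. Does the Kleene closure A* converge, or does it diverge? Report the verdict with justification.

D(0):
  [0, -9, -4, -13, -8, 9]
  [2, 0, -4, 1, -14, 0]
  [-19, 1, 0, 5, -19, -2]
  [7, -∞, -12, 0, 4, 3]
  [-1, -8, -3, -11, 0, 6]
  [-9, -13, -∞, -13, -16, 0]
D(1):
  [0, -9, -4, -13, -8, 9]
  [2, 0, -2, 1, -6, 11]
  [-19, 1, 0, 5, -19, -2]
  [7, -2, 3, 0, 4, 16]
  [-1, -8, -3, -11, 0, 8]
  [-9, -13, -13, -13, -16, 0]
D(2):
  [0, -9, -4, -8, -8, 9]
  [2, 0, -2, 1, -6, 11]
  [3, 1, 0, 5, -5, 12]
  [7, -2, 3, 0, 4, 16]
  [-1, -8, -3, -7, 0, 8]
  [-9, -13, -13, -12, -16, 0]
Detection: at round 3, diagonal entry (3, 3) turns strictly positive.
Key observation: the cycle 3->0->2->1->3 has total weight 7 + (-4) + 1 + 1, which is strictly positive.
Answer: DIVERGES — positive cycle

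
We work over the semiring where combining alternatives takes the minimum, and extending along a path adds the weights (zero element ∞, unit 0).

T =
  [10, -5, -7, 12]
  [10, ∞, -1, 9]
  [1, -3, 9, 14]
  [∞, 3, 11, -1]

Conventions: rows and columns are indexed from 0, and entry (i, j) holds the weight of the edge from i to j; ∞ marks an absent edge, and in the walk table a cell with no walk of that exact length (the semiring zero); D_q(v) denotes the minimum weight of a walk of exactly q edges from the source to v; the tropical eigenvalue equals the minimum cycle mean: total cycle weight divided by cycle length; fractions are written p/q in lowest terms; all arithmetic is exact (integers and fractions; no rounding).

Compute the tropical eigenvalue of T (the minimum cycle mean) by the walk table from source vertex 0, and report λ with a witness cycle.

q=0: [0, ∞, ∞, ∞]
q=1: [10, -5, -7, 12]
q=2: [-6, -10, -6, 4]
q=3: [-5, -11, -13, -1]
q=4: [-12, -16, -12, -2]
Optimal cycle mean attained by: cycle 0->2->0, total (-7) + 1, length 2.
Answer: λ = -3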